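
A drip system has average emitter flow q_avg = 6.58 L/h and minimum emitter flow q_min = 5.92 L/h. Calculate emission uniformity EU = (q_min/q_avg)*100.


EU = (q_min/q_avg)*100 = (5.92/6.58)*100 = 89.9696%

89.9696 %


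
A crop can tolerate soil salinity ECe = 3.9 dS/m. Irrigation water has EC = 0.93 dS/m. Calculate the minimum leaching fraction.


LR = ECiw / (5*ECe - ECiw)
LR = 0.93 / (5*3.9 - 0.93)
LR = 0.93 / 18.5700

0.0501


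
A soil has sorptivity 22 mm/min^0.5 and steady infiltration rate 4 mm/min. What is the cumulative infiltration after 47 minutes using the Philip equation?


F = S*sqrt(t) + A*t
F = 22*sqrt(47) + 4*47
F = 22*6.855655 + 188

338.8244 mm


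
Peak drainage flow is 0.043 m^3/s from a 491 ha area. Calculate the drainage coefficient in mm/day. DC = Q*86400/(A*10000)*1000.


DC = Q * 86400 / (A * 10000) * 1000
DC = 0.043 * 86400 / (491 * 10000) * 1000
DC = 3715200.0000 / 4910000

0.7567 mm/day


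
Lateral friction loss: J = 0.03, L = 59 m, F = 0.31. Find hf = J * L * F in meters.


hf = J * L * F = 0.03 * 59 * 0.31 = 0.5487 m

0.5487 m


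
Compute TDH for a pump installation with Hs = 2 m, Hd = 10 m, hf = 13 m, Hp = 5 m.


TDH = Hs + Hd + hf + Hp = 2 + 10 + 13 + 5 = 30

30 m


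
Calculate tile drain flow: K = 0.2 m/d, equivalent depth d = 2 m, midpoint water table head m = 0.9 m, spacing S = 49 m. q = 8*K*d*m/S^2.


q = 8*K*d*m/S^2
q = 8*0.2*2*0.9/49^2
q = 2.8800 / 2401

0.0012 m/d


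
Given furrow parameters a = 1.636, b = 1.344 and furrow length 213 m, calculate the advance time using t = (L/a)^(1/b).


t = (L/a)^(1/b)
t = (213/1.636)^(1/1.344)
t = 130.195599^(1/1.344)

37.4421 min


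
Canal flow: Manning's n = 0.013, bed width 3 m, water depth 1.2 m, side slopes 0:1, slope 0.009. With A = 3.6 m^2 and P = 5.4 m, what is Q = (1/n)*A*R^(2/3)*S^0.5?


R = A/P = 3.6/5.4 = 0.666667
Q = (1/0.013) * 3.6 * 0.666667^(2/3) * 0.009^0.5

20.0487 m^3/s


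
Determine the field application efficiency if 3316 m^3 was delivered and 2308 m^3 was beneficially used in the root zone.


Ea = V_root / V_field * 100 = 2308 / 3316 * 100 = 69.6019%

69.6019 %


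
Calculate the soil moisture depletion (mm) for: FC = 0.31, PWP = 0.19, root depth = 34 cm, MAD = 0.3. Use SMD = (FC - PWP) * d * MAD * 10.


SMD = (FC - PWP) * d * MAD * 10
SMD = (0.31 - 0.19) * 34 * 0.3 * 10
SMD = 0.1200 * 34 * 0.3 * 10

12.2400 mm


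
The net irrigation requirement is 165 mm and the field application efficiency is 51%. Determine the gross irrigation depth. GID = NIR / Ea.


Ea = 51% = 0.51
GID = NIR / Ea = 165 / 0.51 = 323.5294 mm

323.5294 mm


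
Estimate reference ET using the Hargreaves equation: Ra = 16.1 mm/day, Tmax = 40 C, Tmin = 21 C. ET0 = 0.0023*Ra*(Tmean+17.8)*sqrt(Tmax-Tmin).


Tmean = (Tmax + Tmin)/2 = (40 + 21)/2 = 30.5
ET0 = 0.0023 * 16.1 * (30.5 + 17.8) * sqrt(40 - 21)
ET0 = 0.0023 * 16.1 * 48.3 * 4.358899

7.7961 mm/day


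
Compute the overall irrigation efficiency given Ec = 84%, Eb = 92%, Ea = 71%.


Ec = 0.84, Eb = 0.92, Ea = 0.71
E = 0.84 * 0.92 * 0.71 * 100 = 54.8688%

54.8688 %


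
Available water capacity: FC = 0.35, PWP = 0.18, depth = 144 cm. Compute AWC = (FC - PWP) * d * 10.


AWC = (FC - PWP) * d * 10
AWC = (0.35 - 0.18) * 144 * 10
AWC = 0.1700 * 144 * 10

244.8000 mm


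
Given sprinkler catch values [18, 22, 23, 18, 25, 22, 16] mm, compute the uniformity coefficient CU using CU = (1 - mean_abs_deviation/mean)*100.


mean = 20.571429 mm
MAD = 2.775510 mm
CU = (1 - 2.775510/20.571429)*100

86.5079 %


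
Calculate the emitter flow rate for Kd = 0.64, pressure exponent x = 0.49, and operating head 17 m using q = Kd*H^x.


q = Kd * H^x = 0.64 * 17^0.49 = 0.64 * 4.007929

2.5651 L/h


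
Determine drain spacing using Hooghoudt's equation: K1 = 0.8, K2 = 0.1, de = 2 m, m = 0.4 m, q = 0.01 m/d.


S^2 = 8*K2*de*m/q + 4*K1*m^2/q
S^2 = 8*0.1*2*0.4/0.01 + 4*0.8*0.4^2/0.01
S = sqrt(115.2000)

10.7331 m


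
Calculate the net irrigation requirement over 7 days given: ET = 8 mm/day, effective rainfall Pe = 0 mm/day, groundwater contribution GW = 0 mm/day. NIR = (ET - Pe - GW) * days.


Daily deficit = ET - Pe - GW = 8 - 0 - 0 = 8 mm/day
NIR = 8 * 7 = 56 mm

56.0000 mm


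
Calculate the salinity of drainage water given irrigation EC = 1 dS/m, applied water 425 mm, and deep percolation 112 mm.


EC_dw = EC_iw * D_iw / D_dw
EC_dw = 1 * 425 / 112
EC_dw = 425 / 112

3.7946 dS/m


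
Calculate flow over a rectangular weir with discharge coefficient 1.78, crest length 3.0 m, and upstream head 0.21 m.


Q = C * L * H^(3/2) = 1.78 * 3.0 * 0.21^1.5 = 1.78 * 3.0 * 0.096234

0.5139 m^3/s


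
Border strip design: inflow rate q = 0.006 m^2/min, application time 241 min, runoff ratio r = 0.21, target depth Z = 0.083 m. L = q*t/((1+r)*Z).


L = q*t/((1+r)*Z)
L = 0.006*241/((1+0.21)*0.083)
L = 1.446/0.10043

14.3981 m


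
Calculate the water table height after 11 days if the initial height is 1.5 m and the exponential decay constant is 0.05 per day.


m = m0 * exp(-k*t)
m = 1.5 * exp(-0.05 * 11)
m = 1.5 * exp(-0.5500)

0.8654 m


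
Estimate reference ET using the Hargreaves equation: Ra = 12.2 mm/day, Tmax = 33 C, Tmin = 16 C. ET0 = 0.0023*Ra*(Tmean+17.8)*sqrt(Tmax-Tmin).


Tmean = (Tmax + Tmin)/2 = (33 + 16)/2 = 24.5
ET0 = 0.0023 * 12.2 * (24.5 + 17.8) * sqrt(33 - 16)
ET0 = 0.0023 * 12.2 * 42.3 * 4.123106

4.8939 mm/day


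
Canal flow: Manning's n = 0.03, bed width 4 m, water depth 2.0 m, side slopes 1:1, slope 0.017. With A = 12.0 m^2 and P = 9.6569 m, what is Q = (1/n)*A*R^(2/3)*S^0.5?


R = A/P = 12.0/9.6569 = 1.242635
Q = (1/0.03) * 12.0 * 1.242635^(2/3) * 0.017^0.5

60.2810 m^3/s


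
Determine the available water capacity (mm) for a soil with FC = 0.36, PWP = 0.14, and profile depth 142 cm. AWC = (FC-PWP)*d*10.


AWC = (FC - PWP) * d * 10
AWC = (0.36 - 0.14) * 142 * 10
AWC = 0.2200 * 142 * 10

312.4000 mm


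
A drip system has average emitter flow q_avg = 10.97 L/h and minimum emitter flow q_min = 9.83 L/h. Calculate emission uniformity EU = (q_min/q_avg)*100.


EU = (q_min/q_avg)*100 = (9.83/10.97)*100 = 89.6080%

89.6080 %


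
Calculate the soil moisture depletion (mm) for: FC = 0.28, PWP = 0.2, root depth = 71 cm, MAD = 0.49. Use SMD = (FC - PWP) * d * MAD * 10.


SMD = (FC - PWP) * d * MAD * 10
SMD = (0.28 - 0.2) * 71 * 0.49 * 10
SMD = 0.0800 * 71 * 0.49 * 10

27.8320 mm


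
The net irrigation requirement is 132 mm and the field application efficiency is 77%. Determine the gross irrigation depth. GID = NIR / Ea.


Ea = 77% = 0.77
GID = NIR / Ea = 132 / 0.77 = 171.4286 mm

171.4286 mm


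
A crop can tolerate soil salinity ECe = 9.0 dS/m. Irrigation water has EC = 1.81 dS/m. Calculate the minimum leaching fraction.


LR = ECiw / (5*ECe - ECiw)
LR = 1.81 / (5*9.0 - 1.81)
LR = 1.81 / 43.1900

0.0419


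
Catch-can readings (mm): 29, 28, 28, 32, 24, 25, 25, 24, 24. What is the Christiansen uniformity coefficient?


mean = 26.555556 mm
MAD = 2.395062 mm
CU = (1 - 2.395062/26.555556)*100

90.9809 %


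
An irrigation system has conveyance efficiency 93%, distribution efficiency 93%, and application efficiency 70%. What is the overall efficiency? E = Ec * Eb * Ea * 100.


Ec = 0.93, Eb = 0.93, Ea = 0.7
E = 0.93 * 0.93 * 0.7 * 100 = 60.5430%

60.5430 %


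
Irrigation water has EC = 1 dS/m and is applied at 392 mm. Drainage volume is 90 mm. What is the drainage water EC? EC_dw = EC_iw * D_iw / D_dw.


EC_dw = EC_iw * D_iw / D_dw
EC_dw = 1 * 392 / 90
EC_dw = 392 / 90

4.3556 dS/m


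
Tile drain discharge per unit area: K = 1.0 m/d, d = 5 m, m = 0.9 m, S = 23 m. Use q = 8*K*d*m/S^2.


q = 8*K*d*m/S^2
q = 8*1.0*5*0.9/23^2
q = 36.0000 / 529

0.0681 m/d


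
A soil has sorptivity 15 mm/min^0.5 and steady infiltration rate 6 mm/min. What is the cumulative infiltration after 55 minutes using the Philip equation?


F = S*sqrt(t) + A*t
F = 15*sqrt(55) + 6*55
F = 15*7.416198 + 330

441.2430 mm


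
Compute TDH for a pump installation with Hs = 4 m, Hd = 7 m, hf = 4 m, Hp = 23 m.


TDH = Hs + Hd + hf + Hp = 4 + 7 + 4 + 23 = 38

38 m


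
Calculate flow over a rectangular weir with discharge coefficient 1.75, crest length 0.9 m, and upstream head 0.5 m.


Q = C * L * H^(3/2) = 1.75 * 0.9 * 0.5^1.5 = 1.75 * 0.9 * 0.353553

0.5568 m^3/s


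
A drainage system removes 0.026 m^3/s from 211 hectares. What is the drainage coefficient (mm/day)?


DC = Q * 86400 / (A * 10000) * 1000
DC = 0.026 * 86400 / (211 * 10000) * 1000
DC = 2246400.0000 / 2110000

1.0646 mm/day


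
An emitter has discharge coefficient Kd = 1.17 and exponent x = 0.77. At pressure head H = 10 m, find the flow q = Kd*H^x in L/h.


q = Kd * H^x = 1.17 * 10^0.77 = 1.17 * 5.888437

6.8895 L/h


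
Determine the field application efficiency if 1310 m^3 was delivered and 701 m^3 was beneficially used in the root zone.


Ea = V_root / V_field * 100 = 701 / 1310 * 100 = 53.5115%

53.5115 %


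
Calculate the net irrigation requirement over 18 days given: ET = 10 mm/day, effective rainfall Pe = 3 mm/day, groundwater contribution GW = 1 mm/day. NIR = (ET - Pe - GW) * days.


Daily deficit = ET - Pe - GW = 10 - 3 - 1 = 6 mm/day
NIR = 6 * 18 = 108 mm

108.0000 mm


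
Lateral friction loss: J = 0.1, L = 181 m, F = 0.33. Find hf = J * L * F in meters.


hf = J * L * F = 0.1 * 181 * 0.33 = 5.9730 m

5.9730 m


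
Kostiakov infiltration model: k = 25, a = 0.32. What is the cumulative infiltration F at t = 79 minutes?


F = k * t^a = 25 * 79^0.32
F = 25 * 4.048002

101.2001 mm


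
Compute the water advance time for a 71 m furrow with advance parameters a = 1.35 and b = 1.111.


t = (L/a)^(1/b)
t = (71/1.35)^(1/1.111)
t = 52.592593^(1/1.111)

35.3987 min


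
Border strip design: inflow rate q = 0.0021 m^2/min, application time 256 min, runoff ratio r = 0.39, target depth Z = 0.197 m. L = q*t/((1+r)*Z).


L = q*t/((1+r)*Z)
L = 0.0021*256/((1+0.39)*0.197)
L = 0.5376/0.27383

1.9633 m


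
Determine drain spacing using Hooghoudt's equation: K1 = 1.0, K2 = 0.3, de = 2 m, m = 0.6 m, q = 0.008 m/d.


S^2 = 8*K2*de*m/q + 4*K1*m^2/q
S^2 = 8*0.3*2*0.6/0.008 + 4*1.0*0.6^2/0.008
S = sqrt(540.0000)

23.2379 m


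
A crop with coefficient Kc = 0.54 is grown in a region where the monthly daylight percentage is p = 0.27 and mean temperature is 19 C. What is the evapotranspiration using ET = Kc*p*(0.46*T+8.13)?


ET = Kc * p * (0.46*T + 8.13)
ET = 0.54 * 0.27 * (0.46*19 + 8.13)
ET = 0.54 * 0.27 * 16.8700

2.4596 mm/day


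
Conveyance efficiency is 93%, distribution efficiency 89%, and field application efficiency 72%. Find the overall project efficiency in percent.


Ec = 0.93, Eb = 0.89, Ea = 0.72
E = 0.93 * 0.89 * 0.72 * 100 = 59.5944%

59.5944 %


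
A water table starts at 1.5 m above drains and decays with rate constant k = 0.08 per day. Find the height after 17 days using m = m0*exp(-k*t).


m = m0 * exp(-k*t)
m = 1.5 * exp(-0.08 * 17)
m = 1.5 * exp(-1.3600)

0.3850 m


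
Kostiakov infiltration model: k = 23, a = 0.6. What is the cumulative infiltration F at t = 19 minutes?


F = k * t^a = 23 * 19^0.6
F = 23 * 5.851297

134.5798 mm


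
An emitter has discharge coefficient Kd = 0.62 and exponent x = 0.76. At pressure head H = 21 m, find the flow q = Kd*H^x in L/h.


q = Kd * H^x = 0.62 * 21^0.76 = 0.62 * 10.113155

6.2702 L/h


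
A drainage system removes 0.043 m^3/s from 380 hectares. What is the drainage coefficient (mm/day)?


DC = Q * 86400 / (A * 10000) * 1000
DC = 0.043 * 86400 / (380 * 10000) * 1000
DC = 3715200.0000 / 3800000

0.9777 mm/day


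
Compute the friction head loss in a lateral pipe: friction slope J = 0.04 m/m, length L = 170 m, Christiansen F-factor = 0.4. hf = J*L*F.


hf = J * L * F = 0.04 * 170 * 0.4 = 2.7200 m

2.7200 m


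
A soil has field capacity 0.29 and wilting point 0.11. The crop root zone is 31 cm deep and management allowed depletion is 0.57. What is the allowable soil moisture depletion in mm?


SMD = (FC - PWP) * d * MAD * 10
SMD = (0.29 - 0.11) * 31 * 0.57 * 10
SMD = 0.1800 * 31 * 0.57 * 10

31.8060 mm


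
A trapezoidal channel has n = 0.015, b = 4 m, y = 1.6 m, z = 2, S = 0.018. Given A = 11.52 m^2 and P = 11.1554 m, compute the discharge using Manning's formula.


R = A/P = 11.52/11.1554 = 1.032684
Q = (1/0.015) * 11.52 * 1.032684^(2/3) * 0.018^0.5

105.2711 m^3/s


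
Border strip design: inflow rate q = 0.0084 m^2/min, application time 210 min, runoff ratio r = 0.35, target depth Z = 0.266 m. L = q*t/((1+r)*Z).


L = q*t/((1+r)*Z)
L = 0.0084*210/((1+0.35)*0.266)
L = 1.764/0.3591

4.9123 m


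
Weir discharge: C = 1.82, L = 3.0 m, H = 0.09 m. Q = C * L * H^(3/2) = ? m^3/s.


Q = C * L * H^(3/2) = 1.82 * 3.0 * 0.09^1.5 = 1.82 * 3.0 * 0.027000

0.1474 m^3/s


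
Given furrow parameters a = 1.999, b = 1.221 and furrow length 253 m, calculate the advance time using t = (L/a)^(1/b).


t = (L/a)^(1/b)
t = (253/1.999)^(1/1.221)
t = 126.563282^(1/1.221)

52.6977 min


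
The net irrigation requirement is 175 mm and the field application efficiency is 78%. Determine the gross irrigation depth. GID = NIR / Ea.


Ea = 78% = 0.78
GID = NIR / Ea = 175 / 0.78 = 224.3590 mm

224.3590 mm


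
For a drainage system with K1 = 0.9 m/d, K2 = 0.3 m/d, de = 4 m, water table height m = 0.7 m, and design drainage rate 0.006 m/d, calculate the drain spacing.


S^2 = 8*K2*de*m/q + 4*K1*m^2/q
S^2 = 8*0.3*4*0.7/0.006 + 4*0.9*0.7^2/0.006
S = sqrt(1414.0000)

37.6032 m


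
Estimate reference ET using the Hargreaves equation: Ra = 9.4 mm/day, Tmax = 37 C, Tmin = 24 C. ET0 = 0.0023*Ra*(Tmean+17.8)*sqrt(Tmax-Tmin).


Tmean = (Tmax + Tmin)/2 = (37 + 24)/2 = 30.5
ET0 = 0.0023 * 9.4 * (30.5 + 17.8) * sqrt(37 - 24)
ET0 = 0.0023 * 9.4 * 48.3 * 3.605551

3.7651 mm/day


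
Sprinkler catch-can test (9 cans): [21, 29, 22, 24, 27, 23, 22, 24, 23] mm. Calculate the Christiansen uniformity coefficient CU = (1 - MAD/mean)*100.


mean = 23.888889 mm
MAD = 1.876543 mm
CU = (1 - 1.876543/23.888889)*100

92.1447 %


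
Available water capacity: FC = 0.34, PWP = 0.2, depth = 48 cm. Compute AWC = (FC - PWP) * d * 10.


AWC = (FC - PWP) * d * 10
AWC = (0.34 - 0.2) * 48 * 10
AWC = 0.1400 * 48 * 10

67.2000 mm


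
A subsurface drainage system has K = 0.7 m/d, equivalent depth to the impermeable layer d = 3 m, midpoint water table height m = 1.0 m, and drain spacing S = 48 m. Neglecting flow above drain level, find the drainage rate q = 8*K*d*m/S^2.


q = 8*K*d*m/S^2
q = 8*0.7*3*1.0/48^2
q = 16.8000 / 2304

0.0073 m/d


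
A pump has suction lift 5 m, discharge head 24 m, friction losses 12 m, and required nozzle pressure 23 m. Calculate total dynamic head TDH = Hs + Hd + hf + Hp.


TDH = Hs + Hd + hf + Hp = 5 + 24 + 12 + 23 = 64

64 m


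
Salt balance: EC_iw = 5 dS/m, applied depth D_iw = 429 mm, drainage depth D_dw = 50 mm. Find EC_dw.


EC_dw = EC_iw * D_iw / D_dw
EC_dw = 5 * 429 / 50
EC_dw = 2145 / 50

42.9000 dS/m


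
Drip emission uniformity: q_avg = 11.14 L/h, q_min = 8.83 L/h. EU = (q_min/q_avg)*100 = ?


EU = (q_min/q_avg)*100 = (8.83/11.14)*100 = 79.2639%

79.2639 %


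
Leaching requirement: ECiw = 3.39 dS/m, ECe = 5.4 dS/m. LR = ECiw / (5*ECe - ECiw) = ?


LR = ECiw / (5*ECe - ECiw)
LR = 3.39 / (5*5.4 - 3.39)
LR = 3.39 / 23.6100

0.1436


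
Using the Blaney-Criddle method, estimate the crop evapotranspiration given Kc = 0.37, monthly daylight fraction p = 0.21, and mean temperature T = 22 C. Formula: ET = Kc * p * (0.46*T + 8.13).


ET = Kc * p * (0.46*T + 8.13)
ET = 0.37 * 0.21 * (0.46*22 + 8.13)
ET = 0.37 * 0.21 * 18.2500

1.4180 mm/day


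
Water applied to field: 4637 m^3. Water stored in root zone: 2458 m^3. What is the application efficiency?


Ea = V_root / V_field * 100 = 2458 / 4637 * 100 = 53.0084%

53.0084 %


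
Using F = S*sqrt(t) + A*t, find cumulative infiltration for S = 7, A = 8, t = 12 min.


F = S*sqrt(t) + A*t
F = 7*sqrt(12) + 8*12
F = 7*3.464102 + 96

120.2487 mm


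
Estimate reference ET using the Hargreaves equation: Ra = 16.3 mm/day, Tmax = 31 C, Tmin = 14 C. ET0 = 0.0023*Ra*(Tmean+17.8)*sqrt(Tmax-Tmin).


Tmean = (Tmax + Tmin)/2 = (31 + 14)/2 = 22.5
ET0 = 0.0023 * 16.3 * (22.5 + 17.8) * sqrt(31 - 14)
ET0 = 0.0023 * 16.3 * 40.3 * 4.123106

6.2294 mm/day


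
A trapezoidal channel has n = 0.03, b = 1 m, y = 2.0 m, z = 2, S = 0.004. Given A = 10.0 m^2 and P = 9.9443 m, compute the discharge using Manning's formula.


R = A/P = 10.0/9.9443 = 1.005601
Q = (1/0.03) * 10.0 * 1.005601^(2/3) * 0.004^0.5

21.1605 m^3/s


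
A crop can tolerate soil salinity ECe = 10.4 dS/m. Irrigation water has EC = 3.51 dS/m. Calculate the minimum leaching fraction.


LR = ECiw / (5*ECe - ECiw)
LR = 3.51 / (5*10.4 - 3.51)
LR = 3.51 / 48.4900

0.0724


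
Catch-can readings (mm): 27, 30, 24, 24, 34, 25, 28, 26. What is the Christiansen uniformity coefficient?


mean = 27.250000 mm
MAD = 2.562500 mm
CU = (1 - 2.562500/27.250000)*100

90.5963 %


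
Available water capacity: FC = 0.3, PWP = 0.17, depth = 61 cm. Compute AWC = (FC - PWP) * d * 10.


AWC = (FC - PWP) * d * 10
AWC = (0.3 - 0.17) * 61 * 10
AWC = 0.1300 * 61 * 10

79.3000 mm


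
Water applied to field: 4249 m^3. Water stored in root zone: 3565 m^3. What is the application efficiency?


Ea = V_root / V_field * 100 = 3565 / 4249 * 100 = 83.9021%

83.9021 %


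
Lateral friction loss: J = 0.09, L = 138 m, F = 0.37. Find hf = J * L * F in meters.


hf = J * L * F = 0.09 * 138 * 0.37 = 4.5954 m

4.5954 m


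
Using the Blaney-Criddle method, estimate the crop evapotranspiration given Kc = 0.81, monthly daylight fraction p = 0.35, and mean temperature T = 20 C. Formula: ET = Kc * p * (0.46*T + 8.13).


ET = Kc * p * (0.46*T + 8.13)
ET = 0.81 * 0.35 * (0.46*20 + 8.13)
ET = 0.81 * 0.35 * 17.3300

4.9131 mm/day


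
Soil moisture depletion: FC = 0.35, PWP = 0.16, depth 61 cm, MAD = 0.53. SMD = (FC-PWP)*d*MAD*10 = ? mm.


SMD = (FC - PWP) * d * MAD * 10
SMD = (0.35 - 0.16) * 61 * 0.53 * 10
SMD = 0.1900 * 61 * 0.53 * 10

61.4270 mm


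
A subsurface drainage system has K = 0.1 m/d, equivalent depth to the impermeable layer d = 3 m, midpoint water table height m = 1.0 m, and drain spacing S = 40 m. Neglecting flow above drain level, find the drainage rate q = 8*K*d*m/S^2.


q = 8*K*d*m/S^2
q = 8*0.1*3*1.0/40^2
q = 2.4000 / 1600

0.0015 m/d


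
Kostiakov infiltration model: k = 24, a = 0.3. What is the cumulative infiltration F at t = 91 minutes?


F = k * t^a = 24 * 91^0.3
F = 24 * 3.870013

92.8803 mm


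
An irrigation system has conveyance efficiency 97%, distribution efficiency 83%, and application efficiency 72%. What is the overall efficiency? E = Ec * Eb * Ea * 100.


Ec = 0.97, Eb = 0.83, Ea = 0.72
E = 0.97 * 0.83 * 0.72 * 100 = 57.9672%

57.9672 %


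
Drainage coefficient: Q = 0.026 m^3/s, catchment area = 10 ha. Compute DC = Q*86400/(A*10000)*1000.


DC = Q * 86400 / (A * 10000) * 1000
DC = 0.026 * 86400 / (10 * 10000) * 1000
DC = 2246400.0000 / 100000

22.4640 mm/day


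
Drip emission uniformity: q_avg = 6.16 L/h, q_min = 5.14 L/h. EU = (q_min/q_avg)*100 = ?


EU = (q_min/q_avg)*100 = (5.14/6.16)*100 = 83.4416%

83.4416 %


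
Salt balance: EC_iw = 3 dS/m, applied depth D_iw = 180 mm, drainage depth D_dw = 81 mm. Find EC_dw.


EC_dw = EC_iw * D_iw / D_dw
EC_dw = 3 * 180 / 81
EC_dw = 540 / 81

6.6667 dS/m


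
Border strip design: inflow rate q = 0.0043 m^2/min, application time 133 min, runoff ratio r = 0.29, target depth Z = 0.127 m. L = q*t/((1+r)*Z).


L = q*t/((1+r)*Z)
L = 0.0043*133/((1+0.29)*0.127)
L = 0.5719/0.16383

3.4908 m


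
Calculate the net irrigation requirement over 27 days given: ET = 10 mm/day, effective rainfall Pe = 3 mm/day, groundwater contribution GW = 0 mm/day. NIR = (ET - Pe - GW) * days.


Daily deficit = ET - Pe - GW = 10 - 3 - 0 = 7 mm/day
NIR = 7 * 27 = 189 mm

189.0000 mm


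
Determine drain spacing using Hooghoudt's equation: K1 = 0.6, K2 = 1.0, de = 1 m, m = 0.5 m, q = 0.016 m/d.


S^2 = 8*K2*de*m/q + 4*K1*m^2/q
S^2 = 8*1.0*1*0.5/0.016 + 4*0.6*0.5^2/0.016
S = sqrt(287.5000)

16.9558 m


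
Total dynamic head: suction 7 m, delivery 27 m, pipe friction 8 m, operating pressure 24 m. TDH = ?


TDH = Hs + Hd + hf + Hp = 7 + 27 + 8 + 24 = 66

66 m


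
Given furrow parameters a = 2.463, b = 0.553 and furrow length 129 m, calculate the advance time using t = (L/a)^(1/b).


t = (L/a)^(1/b)
t = (129/2.463)^(1/0.553)
t = 52.375152^(1/0.553)

1284.4750 min


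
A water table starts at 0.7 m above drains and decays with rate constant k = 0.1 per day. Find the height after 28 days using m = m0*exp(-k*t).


m = m0 * exp(-k*t)
m = 0.7 * exp(-0.1 * 28)
m = 0.7 * exp(-2.8000)

0.0426 m


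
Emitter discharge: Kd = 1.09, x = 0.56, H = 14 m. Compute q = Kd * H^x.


q = Kd * H^x = 1.09 * 14^0.56 = 1.09 * 4.383608

4.7781 L/h


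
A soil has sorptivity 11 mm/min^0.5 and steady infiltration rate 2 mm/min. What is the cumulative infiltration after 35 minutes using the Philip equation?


F = S*sqrt(t) + A*t
F = 11*sqrt(35) + 2*35
F = 11*5.916080 + 70

135.0769 mm


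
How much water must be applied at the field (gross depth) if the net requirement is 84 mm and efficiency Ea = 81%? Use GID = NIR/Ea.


Ea = 81% = 0.81
GID = NIR / Ea = 84 / 0.81 = 103.7037 mm

103.7037 mm


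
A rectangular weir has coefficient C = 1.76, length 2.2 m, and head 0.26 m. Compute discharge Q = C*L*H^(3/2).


Q = C * L * H^(3/2) = 1.76 * 2.2 * 0.26^1.5 = 1.76 * 2.2 * 0.132575

0.5133 m^3/s


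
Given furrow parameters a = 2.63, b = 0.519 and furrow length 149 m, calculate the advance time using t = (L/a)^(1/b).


t = (L/a)^(1/b)
t = (149/2.63)^(1/0.519)
t = 56.653992^(1/0.519)

2388.3253 min


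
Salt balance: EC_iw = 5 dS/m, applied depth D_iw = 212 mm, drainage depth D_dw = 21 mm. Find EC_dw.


EC_dw = EC_iw * D_iw / D_dw
EC_dw = 5 * 212 / 21
EC_dw = 1060 / 21

50.4762 dS/m


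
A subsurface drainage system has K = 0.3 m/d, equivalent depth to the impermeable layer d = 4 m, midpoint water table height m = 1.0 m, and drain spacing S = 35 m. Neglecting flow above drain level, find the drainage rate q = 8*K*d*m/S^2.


q = 8*K*d*m/S^2
q = 8*0.3*4*1.0/35^2
q = 9.6000 / 1225

0.0078 m/d


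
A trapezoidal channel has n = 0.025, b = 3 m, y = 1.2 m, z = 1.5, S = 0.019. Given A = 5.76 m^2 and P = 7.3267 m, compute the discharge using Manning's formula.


R = A/P = 5.76/7.3267 = 0.786166
Q = (1/0.025) * 5.76 * 0.786166^(2/3) * 0.019^0.5

27.0522 m^3/s


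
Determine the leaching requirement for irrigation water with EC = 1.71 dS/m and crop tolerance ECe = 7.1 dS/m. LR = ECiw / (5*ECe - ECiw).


LR = ECiw / (5*ECe - ECiw)
LR = 1.71 / (5*7.1 - 1.71)
LR = 1.71 / 33.7900

0.0506


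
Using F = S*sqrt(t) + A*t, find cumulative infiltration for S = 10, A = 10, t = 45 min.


F = S*sqrt(t) + A*t
F = 10*sqrt(45) + 10*45
F = 10*6.708204 + 450

517.0820 mm


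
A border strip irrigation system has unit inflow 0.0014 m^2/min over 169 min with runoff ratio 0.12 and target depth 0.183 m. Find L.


L = q*t/((1+r)*Z)
L = 0.0014*169/((1+0.12)*0.183)
L = 0.2366/0.20496

1.1544 m


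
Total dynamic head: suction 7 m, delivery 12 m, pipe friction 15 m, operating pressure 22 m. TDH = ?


TDH = Hs + Hd + hf + Hp = 7 + 12 + 15 + 22 = 56

56 m


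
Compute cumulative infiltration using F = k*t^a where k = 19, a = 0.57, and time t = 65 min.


F = k * t^a = 19 * 65^0.57
F = 19 * 10.798430

205.1702 mm


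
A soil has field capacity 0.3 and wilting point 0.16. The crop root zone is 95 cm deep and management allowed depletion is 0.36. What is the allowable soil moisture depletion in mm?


SMD = (FC - PWP) * d * MAD * 10
SMD = (0.3 - 0.16) * 95 * 0.36 * 10
SMD = 0.1400 * 95 * 0.36 * 10

47.8800 mm


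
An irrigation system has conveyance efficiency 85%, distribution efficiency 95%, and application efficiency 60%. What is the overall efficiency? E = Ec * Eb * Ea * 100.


Ec = 0.85, Eb = 0.95, Ea = 0.6
E = 0.85 * 0.95 * 0.6 * 100 = 48.4500%

48.4500 %


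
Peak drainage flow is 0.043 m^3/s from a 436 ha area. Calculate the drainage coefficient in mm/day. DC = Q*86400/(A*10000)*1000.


DC = Q * 86400 / (A * 10000) * 1000
DC = 0.043 * 86400 / (436 * 10000) * 1000
DC = 3715200.0000 / 4360000

0.8521 mm/day


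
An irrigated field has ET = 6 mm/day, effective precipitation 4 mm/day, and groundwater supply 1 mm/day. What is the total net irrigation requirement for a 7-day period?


Daily deficit = ET - Pe - GW = 6 - 4 - 1 = 1 mm/day
NIR = 1 * 7 = 7 mm

7.0000 mm


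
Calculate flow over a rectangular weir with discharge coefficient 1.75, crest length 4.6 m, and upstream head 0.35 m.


Q = C * L * H^(3/2) = 1.75 * 4.6 * 0.35^1.5 = 1.75 * 4.6 * 0.207063

1.6669 m^3/s


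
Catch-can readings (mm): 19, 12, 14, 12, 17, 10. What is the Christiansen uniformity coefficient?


mean = 14.000000 mm
MAD = 2.666667 mm
CU = (1 - 2.666667/14.000000)*100

80.9524 %


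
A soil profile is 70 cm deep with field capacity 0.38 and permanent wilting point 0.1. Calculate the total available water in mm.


AWC = (FC - PWP) * d * 10
AWC = (0.38 - 0.1) * 70 * 10
AWC = 0.2800 * 70 * 10

196.0000 mm


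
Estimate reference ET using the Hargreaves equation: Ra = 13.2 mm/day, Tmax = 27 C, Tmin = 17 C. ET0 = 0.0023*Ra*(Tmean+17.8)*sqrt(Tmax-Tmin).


Tmean = (Tmax + Tmin)/2 = (27 + 17)/2 = 22.0
ET0 = 0.0023 * 13.2 * (22.0 + 17.8) * sqrt(27 - 17)
ET0 = 0.0023 * 13.2 * 39.8 * 3.162278

3.8211 mm/day


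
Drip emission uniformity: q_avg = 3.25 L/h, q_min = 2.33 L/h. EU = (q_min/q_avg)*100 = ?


EU = (q_min/q_avg)*100 = (2.33/3.25)*100 = 71.6923%

71.6923 %


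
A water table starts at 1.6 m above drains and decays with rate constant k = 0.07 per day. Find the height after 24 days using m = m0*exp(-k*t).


m = m0 * exp(-k*t)
m = 1.6 * exp(-0.07 * 24)
m = 1.6 * exp(-1.6800)

0.2982 m


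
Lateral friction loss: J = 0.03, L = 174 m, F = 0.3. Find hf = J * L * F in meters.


hf = J * L * F = 0.03 * 174 * 0.3 = 1.5660 m

1.5660 m


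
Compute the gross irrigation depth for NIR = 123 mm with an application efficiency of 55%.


Ea = 55% = 0.55
GID = NIR / Ea = 123 / 0.55 = 223.6364 mm

223.6364 mm


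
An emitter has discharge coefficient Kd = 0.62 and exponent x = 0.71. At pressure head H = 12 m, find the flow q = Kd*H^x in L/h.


q = Kd * H^x = 0.62 * 12^0.71 = 0.62 * 5.837390

3.6192 L/h


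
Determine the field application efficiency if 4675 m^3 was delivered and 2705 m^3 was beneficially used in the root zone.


Ea = V_root / V_field * 100 = 2705 / 4675 * 100 = 57.8610%

57.8610 %


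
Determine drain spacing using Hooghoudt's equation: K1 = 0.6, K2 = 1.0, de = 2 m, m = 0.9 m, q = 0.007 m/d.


S^2 = 8*K2*de*m/q + 4*K1*m^2/q
S^2 = 8*1.0*2*0.9/0.007 + 4*0.6*0.9^2/0.007
S = sqrt(2334.8571)

48.3204 m


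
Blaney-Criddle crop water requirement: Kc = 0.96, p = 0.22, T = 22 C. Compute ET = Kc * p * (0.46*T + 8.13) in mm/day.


ET = Kc * p * (0.46*T + 8.13)
ET = 0.96 * 0.22 * (0.46*22 + 8.13)
ET = 0.96 * 0.22 * 18.2500

3.8544 mm/day


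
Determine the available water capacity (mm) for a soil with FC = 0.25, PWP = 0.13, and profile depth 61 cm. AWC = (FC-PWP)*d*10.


AWC = (FC - PWP) * d * 10
AWC = (0.25 - 0.13) * 61 * 10
AWC = 0.1200 * 61 * 10

73.2000 mm


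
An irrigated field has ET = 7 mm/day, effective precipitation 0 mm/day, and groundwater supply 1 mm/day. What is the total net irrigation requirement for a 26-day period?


Daily deficit = ET - Pe - GW = 7 - 0 - 1 = 6 mm/day
NIR = 6 * 26 = 156 mm

156.0000 mm


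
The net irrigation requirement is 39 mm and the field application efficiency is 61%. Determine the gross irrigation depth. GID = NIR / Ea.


Ea = 61% = 0.61
GID = NIR / Ea = 39 / 0.61 = 63.9344 mm

63.9344 mm


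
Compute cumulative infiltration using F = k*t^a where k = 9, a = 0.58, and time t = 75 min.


F = k * t^a = 9 * 75^0.58
F = 9 * 12.233072

110.0976 mm


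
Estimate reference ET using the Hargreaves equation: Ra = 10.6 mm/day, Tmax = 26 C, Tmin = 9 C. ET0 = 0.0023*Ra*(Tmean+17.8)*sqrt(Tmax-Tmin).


Tmean = (Tmax + Tmin)/2 = (26 + 9)/2 = 17.5
ET0 = 0.0023 * 10.6 * (17.5 + 17.8) * sqrt(26 - 9)
ET0 = 0.0023 * 10.6 * 35.3 * 4.123106

3.5484 mm/day


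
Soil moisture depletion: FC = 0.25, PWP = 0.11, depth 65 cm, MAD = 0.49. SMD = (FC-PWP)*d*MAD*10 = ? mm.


SMD = (FC - PWP) * d * MAD * 10
SMD = (0.25 - 0.11) * 65 * 0.49 * 10
SMD = 0.1400 * 65 * 0.49 * 10

44.5900 mm


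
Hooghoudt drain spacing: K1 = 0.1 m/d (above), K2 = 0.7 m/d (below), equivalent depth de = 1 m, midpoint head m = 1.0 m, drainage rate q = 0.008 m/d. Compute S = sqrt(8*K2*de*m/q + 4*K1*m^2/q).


S^2 = 8*K2*de*m/q + 4*K1*m^2/q
S^2 = 8*0.7*1*1.0/0.008 + 4*0.1*1.0^2/0.008
S = sqrt(750.0000)

27.3861 m


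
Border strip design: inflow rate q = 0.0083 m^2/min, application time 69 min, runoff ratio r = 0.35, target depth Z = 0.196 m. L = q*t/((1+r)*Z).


L = q*t/((1+r)*Z)
L = 0.0083*69/((1+0.35)*0.196)
L = 0.5727/0.2646

2.1644 m


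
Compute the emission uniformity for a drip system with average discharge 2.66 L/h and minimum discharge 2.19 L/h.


EU = (q_min/q_avg)*100 = (2.19/2.66)*100 = 82.3308%

82.3308 %


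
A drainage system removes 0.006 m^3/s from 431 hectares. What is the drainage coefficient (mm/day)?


DC = Q * 86400 / (A * 10000) * 1000
DC = 0.006 * 86400 / (431 * 10000) * 1000
DC = 518400.0000 / 4310000

0.1203 mm/day


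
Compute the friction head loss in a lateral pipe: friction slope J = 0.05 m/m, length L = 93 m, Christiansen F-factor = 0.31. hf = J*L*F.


hf = J * L * F = 0.05 * 93 * 0.31 = 1.4415 m

1.4415 m


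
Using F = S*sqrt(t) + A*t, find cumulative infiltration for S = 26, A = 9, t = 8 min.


F = S*sqrt(t) + A*t
F = 26*sqrt(8) + 9*8
F = 26*2.828427 + 72

145.5391 mm


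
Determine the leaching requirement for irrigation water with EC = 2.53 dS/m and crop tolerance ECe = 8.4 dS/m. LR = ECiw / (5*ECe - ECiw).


LR = ECiw / (5*ECe - ECiw)
LR = 2.53 / (5*8.4 - 2.53)
LR = 2.53 / 39.4700

0.0641


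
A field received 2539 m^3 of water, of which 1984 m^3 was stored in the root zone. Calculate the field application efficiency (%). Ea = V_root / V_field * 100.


Ea = V_root / V_field * 100 = 1984 / 2539 * 100 = 78.1410%

78.1410 %


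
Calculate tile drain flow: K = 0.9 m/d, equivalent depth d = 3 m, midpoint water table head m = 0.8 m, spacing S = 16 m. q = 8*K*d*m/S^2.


q = 8*K*d*m/S^2
q = 8*0.9*3*0.8/16^2
q = 17.2800 / 256

0.0675 m/d


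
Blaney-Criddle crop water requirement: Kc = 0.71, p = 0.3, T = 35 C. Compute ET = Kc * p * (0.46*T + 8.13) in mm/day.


ET = Kc * p * (0.46*T + 8.13)
ET = 0.71 * 0.3 * (0.46*35 + 8.13)
ET = 0.71 * 0.3 * 24.2300

5.1610 mm/day


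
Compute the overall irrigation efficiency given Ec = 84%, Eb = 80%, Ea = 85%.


Ec = 0.84, Eb = 0.8, Ea = 0.85
E = 0.84 * 0.8 * 0.85 * 100 = 57.1200%

57.1200 %


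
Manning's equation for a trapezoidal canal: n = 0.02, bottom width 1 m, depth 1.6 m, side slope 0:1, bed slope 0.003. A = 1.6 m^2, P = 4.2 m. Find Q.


R = A/P = 1.6/4.2 = 0.380952
Q = (1/0.02) * 1.6 * 0.380952^(2/3) * 0.003^0.5

2.3027 m^3/s


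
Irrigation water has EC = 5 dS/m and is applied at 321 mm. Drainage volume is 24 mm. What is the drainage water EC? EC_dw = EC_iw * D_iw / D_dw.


EC_dw = EC_iw * D_iw / D_dw
EC_dw = 5 * 321 / 24
EC_dw = 1605 / 24

66.8750 dS/m


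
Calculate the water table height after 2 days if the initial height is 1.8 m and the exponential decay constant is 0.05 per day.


m = m0 * exp(-k*t)
m = 1.8 * exp(-0.05 * 2)
m = 1.8 * exp(-0.1000)

1.6287 m


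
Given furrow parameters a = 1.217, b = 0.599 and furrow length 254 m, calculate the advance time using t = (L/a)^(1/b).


t = (L/a)^(1/b)
t = (254/1.217)^(1/0.599)
t = 208.709942^(1/0.599)

7453.4812 min


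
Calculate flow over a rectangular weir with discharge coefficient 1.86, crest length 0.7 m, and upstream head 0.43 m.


Q = C * L * H^(3/2) = 1.86 * 0.7 * 0.43^1.5 = 1.86 * 0.7 * 0.281970

0.3671 m^3/s


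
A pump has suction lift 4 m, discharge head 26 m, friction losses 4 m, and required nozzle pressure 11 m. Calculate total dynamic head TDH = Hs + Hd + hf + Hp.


TDH = Hs + Hd + hf + Hp = 4 + 26 + 4 + 11 = 45

45 m


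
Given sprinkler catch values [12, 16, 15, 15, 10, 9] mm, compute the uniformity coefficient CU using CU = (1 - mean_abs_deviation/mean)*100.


mean = 12.833333 mm
MAD = 2.500000 mm
CU = (1 - 2.500000/12.833333)*100

80.5195 %


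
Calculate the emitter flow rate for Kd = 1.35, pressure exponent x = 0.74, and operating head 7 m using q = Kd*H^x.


q = Kd * H^x = 1.35 * 7^0.74 = 1.35 * 4.220584

5.6978 L/h


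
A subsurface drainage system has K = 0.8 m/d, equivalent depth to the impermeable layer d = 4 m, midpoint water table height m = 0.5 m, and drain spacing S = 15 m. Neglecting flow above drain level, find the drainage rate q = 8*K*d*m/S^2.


q = 8*K*d*m/S^2
q = 8*0.8*4*0.5/15^2
q = 12.8000 / 225

0.0569 m/d


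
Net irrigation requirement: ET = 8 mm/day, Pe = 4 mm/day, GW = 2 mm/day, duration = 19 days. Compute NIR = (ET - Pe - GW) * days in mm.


Daily deficit = ET - Pe - GW = 8 - 4 - 2 = 2 mm/day
NIR = 2 * 19 = 38 mm

38.0000 mm


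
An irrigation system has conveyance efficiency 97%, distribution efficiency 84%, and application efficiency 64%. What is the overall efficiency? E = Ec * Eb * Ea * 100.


Ec = 0.97, Eb = 0.84, Ea = 0.64
E = 0.97 * 0.84 * 0.64 * 100 = 52.1472%

52.1472 %


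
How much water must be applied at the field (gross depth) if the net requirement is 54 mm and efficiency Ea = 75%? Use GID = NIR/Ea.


Ea = 75% = 0.75
GID = NIR / Ea = 54 / 0.75 = 72.0000 mm

72.0000 mm


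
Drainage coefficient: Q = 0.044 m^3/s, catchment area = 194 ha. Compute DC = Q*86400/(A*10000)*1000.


DC = Q * 86400 / (A * 10000) * 1000
DC = 0.044 * 86400 / (194 * 10000) * 1000
DC = 3801600.0000 / 1940000

1.9596 mm/day


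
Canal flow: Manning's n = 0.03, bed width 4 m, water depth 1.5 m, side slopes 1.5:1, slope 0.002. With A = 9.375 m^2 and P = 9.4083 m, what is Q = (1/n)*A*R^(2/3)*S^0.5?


R = A/P = 9.375/9.4083 = 0.996461
Q = (1/0.03) * 9.375 * 0.996461^(2/3) * 0.002^0.5

13.9424 m^3/s


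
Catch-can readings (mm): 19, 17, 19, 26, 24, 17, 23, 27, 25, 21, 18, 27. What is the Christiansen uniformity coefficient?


mean = 21.916667 mm
MAD = 3.416667 mm
CU = (1 - 3.416667/21.916667)*100

84.4106 %


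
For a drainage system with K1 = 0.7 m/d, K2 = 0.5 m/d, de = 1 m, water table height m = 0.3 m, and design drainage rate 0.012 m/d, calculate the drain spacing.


S^2 = 8*K2*de*m/q + 4*K1*m^2/q
S^2 = 8*0.5*1*0.3/0.012 + 4*0.7*0.3^2/0.012
S = sqrt(121.0000)

11.0000 m


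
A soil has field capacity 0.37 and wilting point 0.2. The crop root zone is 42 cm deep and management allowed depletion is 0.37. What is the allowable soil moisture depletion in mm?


SMD = (FC - PWP) * d * MAD * 10
SMD = (0.37 - 0.2) * 42 * 0.37 * 10
SMD = 0.1700 * 42 * 0.37 * 10

26.4180 mm


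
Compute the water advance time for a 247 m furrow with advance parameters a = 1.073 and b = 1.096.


t = (L/a)^(1/b)
t = (247/1.073)^(1/1.096)
t = 230.195713^(1/1.096)

142.9546 min


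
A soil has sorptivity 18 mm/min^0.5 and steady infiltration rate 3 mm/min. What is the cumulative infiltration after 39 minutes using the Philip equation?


F = S*sqrt(t) + A*t
F = 18*sqrt(39) + 3*39
F = 18*6.244998 + 117

229.4100 mm


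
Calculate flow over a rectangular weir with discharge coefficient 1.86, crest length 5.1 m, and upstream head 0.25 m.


Q = C * L * H^(3/2) = 1.86 * 5.1 * 0.25^1.5 = 1.86 * 5.1 * 0.125000

1.1858 m^3/s


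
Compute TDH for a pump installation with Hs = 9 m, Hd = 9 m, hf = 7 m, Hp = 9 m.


TDH = Hs + Hd + hf + Hp = 9 + 9 + 7 + 9 = 34

34 m


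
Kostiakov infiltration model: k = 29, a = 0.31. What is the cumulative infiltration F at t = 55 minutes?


F = k * t^a = 29 * 55^0.31
F = 29 * 3.463478

100.4409 mm


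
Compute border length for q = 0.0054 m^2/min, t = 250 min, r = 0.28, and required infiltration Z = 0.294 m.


L = q*t/((1+r)*Z)
L = 0.0054*250/((1+0.28)*0.294)
L = 1.35/0.37632

3.5874 m


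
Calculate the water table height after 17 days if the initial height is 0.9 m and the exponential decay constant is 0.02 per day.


m = m0 * exp(-k*t)
m = 0.9 * exp(-0.02 * 17)
m = 0.9 * exp(-0.3400)

0.6406 m


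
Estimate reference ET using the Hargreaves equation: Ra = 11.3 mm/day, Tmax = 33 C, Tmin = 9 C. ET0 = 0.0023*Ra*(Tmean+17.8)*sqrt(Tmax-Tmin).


Tmean = (Tmax + Tmin)/2 = (33 + 9)/2 = 21.0
ET0 = 0.0023 * 11.3 * (21.0 + 17.8) * sqrt(33 - 9)
ET0 = 0.0023 * 11.3 * 38.8 * 4.898979

4.9402 mm/day


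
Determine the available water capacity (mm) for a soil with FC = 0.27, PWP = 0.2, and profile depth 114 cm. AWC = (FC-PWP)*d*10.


AWC = (FC - PWP) * d * 10
AWC = (0.27 - 0.2) * 114 * 10
AWC = 0.0700 * 114 * 10

79.8000 mm


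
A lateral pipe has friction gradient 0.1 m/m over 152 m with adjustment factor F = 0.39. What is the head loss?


hf = J * L * F = 0.1 * 152 * 0.39 = 5.9280 m

5.9280 m


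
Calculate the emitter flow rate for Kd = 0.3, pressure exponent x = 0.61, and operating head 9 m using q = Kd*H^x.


q = Kd * H^x = 0.3 * 9^0.61 = 0.3 * 3.820216

1.1461 L/h


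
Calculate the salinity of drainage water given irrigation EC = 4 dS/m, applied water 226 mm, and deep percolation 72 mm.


EC_dw = EC_iw * D_iw / D_dw
EC_dw = 4 * 226 / 72
EC_dw = 904 / 72

12.5556 dS/m


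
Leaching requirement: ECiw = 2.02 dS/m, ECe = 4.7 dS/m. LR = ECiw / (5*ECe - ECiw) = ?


LR = ECiw / (5*ECe - ECiw)
LR = 2.02 / (5*4.7 - 2.02)
LR = 2.02 / 21.4800

0.0940


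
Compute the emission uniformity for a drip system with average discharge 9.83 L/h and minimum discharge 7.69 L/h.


EU = (q_min/q_avg)*100 = (7.69/9.83)*100 = 78.2299%

78.2299 %


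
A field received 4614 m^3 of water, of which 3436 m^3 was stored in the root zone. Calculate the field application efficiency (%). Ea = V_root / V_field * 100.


Ea = V_root / V_field * 100 = 3436 / 4614 * 100 = 74.4690%

74.4690 %


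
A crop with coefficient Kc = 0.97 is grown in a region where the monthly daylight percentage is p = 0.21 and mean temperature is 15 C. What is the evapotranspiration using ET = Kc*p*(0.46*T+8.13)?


ET = Kc * p * (0.46*T + 8.13)
ET = 0.97 * 0.21 * (0.46*15 + 8.13)
ET = 0.97 * 0.21 * 15.0300

3.0616 mm/day


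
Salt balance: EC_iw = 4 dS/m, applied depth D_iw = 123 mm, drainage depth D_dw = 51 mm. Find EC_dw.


EC_dw = EC_iw * D_iw / D_dw
EC_dw = 4 * 123 / 51
EC_dw = 492 / 51

9.6471 dS/m


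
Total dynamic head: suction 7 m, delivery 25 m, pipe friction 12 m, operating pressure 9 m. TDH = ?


TDH = Hs + Hd + hf + Hp = 7 + 25 + 12 + 9 = 53

53 m


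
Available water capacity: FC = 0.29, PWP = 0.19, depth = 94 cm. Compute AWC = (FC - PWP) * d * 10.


AWC = (FC - PWP) * d * 10
AWC = (0.29 - 0.19) * 94 * 10
AWC = 0.1000 * 94 * 10

94.0000 mm


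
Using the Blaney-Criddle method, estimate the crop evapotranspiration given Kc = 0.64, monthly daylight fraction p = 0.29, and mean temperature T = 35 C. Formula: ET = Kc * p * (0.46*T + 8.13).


ET = Kc * p * (0.46*T + 8.13)
ET = 0.64 * 0.29 * (0.46*35 + 8.13)
ET = 0.64 * 0.29 * 24.2300

4.4971 mm/day


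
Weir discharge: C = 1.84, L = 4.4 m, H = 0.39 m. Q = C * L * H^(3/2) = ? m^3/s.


Q = C * L * H^(3/2) = 1.84 * 4.4 * 0.39^1.5 = 1.84 * 4.4 * 0.243555

1.9718 m^3/s
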